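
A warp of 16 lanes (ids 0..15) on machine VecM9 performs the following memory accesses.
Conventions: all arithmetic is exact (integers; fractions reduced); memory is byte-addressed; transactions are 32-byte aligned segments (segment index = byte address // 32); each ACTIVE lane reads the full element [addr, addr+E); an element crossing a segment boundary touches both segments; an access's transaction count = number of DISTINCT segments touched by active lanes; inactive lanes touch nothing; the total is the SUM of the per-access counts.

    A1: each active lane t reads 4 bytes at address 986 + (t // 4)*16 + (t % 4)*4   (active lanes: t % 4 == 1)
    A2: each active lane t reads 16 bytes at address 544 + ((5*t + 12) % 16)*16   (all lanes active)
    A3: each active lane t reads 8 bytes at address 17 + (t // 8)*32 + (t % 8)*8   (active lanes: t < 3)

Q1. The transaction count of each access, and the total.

A1: 3 transactions
A2: 8 transactions
A3: 2 transactions

Answer: 3,8,2; total 13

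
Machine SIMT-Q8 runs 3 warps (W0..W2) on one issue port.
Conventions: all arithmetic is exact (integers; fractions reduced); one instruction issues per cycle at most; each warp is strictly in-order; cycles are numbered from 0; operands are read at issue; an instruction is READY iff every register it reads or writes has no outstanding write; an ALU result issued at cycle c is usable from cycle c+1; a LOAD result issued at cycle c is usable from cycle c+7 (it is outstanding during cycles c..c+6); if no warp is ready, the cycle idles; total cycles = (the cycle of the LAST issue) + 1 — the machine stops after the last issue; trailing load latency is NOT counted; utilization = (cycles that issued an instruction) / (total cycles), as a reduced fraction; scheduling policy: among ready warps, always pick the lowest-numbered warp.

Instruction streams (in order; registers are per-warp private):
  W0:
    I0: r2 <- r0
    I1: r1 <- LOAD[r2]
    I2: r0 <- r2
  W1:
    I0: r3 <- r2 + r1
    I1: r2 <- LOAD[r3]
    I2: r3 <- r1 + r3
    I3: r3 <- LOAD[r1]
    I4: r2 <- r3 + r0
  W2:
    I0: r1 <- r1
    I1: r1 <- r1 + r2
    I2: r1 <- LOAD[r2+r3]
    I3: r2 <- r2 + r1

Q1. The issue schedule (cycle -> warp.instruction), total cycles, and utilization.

cycle 0: W0.I0
cycle 1: W0.I1
cycle 2: W0.I2
cycle 3: W1.I0
cycle 4: W1.I1
cycle 5: W1.I2
cycle 6: W1.I3
cycle 7: W2.I0
cycle 8: W2.I1
cycle 9: W2.I2
cycle 10: idle
cycle 11: idle
cycle 12: idle
cycle 13: W1.I4
cycle 14: idle
cycle 15: idle
cycle 16: W2.I3

Answer: 17 cycles, utilization 12/17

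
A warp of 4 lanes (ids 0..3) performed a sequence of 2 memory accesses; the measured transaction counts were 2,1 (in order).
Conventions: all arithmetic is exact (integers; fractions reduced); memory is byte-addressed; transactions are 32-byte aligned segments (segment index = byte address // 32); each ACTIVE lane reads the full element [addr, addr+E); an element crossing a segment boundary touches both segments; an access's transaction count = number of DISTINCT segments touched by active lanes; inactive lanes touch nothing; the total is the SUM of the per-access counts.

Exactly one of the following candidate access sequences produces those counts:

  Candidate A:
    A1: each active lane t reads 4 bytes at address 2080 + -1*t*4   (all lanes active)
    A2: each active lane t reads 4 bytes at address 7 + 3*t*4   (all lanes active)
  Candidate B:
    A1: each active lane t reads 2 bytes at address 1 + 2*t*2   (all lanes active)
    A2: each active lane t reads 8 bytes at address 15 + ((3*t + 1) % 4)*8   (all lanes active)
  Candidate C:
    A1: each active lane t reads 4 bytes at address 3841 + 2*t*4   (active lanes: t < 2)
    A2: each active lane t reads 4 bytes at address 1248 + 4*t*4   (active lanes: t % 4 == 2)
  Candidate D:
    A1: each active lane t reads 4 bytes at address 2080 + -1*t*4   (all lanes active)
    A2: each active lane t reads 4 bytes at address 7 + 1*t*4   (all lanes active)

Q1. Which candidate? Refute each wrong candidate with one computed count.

A: A2 gives 2 transactions, not 1
B: A1 gives 1 transaction, not 2
C: A1 gives 1 transaction, not 2
D: all counts match (2,1)

Answer: D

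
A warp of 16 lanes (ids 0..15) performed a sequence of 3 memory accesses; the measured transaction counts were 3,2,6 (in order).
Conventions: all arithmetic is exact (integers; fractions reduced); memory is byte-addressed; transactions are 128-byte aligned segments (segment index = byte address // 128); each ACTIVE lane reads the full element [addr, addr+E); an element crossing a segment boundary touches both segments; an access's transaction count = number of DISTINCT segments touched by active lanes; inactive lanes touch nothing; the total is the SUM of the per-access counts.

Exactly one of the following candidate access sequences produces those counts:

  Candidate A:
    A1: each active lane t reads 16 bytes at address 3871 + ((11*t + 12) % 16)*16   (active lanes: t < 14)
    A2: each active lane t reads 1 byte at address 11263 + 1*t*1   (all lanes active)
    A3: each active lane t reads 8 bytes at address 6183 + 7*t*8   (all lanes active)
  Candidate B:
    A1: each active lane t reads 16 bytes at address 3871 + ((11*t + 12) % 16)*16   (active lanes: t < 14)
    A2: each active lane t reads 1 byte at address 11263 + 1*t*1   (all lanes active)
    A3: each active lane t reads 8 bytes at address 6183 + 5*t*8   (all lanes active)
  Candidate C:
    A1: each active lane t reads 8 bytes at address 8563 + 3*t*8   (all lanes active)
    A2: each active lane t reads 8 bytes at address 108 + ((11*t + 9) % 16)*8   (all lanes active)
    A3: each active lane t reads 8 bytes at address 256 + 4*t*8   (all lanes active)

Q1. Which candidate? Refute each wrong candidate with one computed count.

A: A3 gives 7 transactions, not 6
C: A1 gives 4 transactions, not 3
B: all counts match (3,2,6)

Answer: B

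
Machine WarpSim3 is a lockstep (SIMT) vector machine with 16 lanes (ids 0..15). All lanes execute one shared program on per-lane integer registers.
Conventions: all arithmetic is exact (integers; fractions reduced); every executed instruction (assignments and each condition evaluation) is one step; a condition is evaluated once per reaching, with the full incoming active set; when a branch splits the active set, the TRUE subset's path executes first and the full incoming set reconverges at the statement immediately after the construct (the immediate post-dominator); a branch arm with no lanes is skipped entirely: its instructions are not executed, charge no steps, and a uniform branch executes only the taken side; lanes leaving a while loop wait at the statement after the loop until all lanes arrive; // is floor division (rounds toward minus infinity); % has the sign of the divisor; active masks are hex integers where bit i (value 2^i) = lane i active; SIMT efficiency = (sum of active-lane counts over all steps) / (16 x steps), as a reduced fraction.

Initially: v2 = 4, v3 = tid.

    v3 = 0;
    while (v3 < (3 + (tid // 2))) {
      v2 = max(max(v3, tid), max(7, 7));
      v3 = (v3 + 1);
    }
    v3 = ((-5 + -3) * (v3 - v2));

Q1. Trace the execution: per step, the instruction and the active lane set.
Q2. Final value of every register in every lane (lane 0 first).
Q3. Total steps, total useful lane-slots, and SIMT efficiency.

step 0: v3 <- 0                      0xffff
step 1: eval (v3 < (3 + (tid // 2))) 0xffff
step 2: v2 <- max(max(v3, tid), max(7, 7)) 0xffff
step 3: v3 <- (v3 + 1)               0xffff
step 4: eval (v3 < (3 + (tid // 2))) 0xffff
step 5: v2 <- max(max(v3, tid), max(7, 7)) 0xffff
step 6: v3 <- (v3 + 1)               0xffff
step 7: eval (v3 < (3 + (tid // 2))) 0xffff
step 8: v2 <- max(max(v3, tid), max(7, 7)) 0xffff
step 9: v3 <- (v3 + 1)               0xffff
step 10: eval (v3 < (3 + (tid // 2))) 0xffff
step 11: v2 <- max(max(v3, tid), max(7, 7)) 0xfffc
step 12: v3 <- (v3 + 1)               0xfffc
step 13: eval (v3 < (3 + (tid // 2))) 0xfffc
step 14: v2 <- max(max(v3, tid), max(7, 7)) 0xfff0
step 15: v3 <- (v3 + 1)               0xfff0
step 16: eval (v3 < (3 + (tid // 2))) 0xfff0
step 17: v2 <- max(max(v3, tid), max(7, 7)) 0xffc0
step 18: v3 <- (v3 + 1)               0xffc0
step 19: eval (v3 < (3 + (tid // 2))) 0xffc0
step 20: v2 <- max(max(v3, tid), max(7, 7)) 0xff00
step 21: v3 <- (v3 + 1)               0xff00
step 22: eval (v3 < (3 + (tid // 2))) 0xff00
step 23: v2 <- max(max(v3, tid), max(7, 7)) 0xfc00
step 24: v3 <- (v3 + 1)               0xfc00
step 25: eval (v3 < (3 + (tid // 2))) 0xfc00
step 26: v2 <- max(max(v3, tid), max(7, 7)) 0xf000
step 27: v3 <- (v3 + 1)               0xf000
step 28: eval (v3 < (3 + (tid // 2))) 0xf000
step 29: v2 <- max(max(v3, tid), max(7, 7)) 0xc000
step 30: v3 <- (v3 + 1)               0xc000
step 31: eval (v3 < (3 + (tid // 2))) 0xc000
step 32: v3 <- ((-5 + -3) * (v3 - v2)) 0xffff

Answer: 33 steps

v2: 7,7,7,7,7,7,7,7,8,9,10,11,12,13,14,15
v3: 32,32,24,24,16,16,8,8,8,16,16,24,24,32,32,40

steps = 33; useful = 360; efficiency = 360/528 = 15/22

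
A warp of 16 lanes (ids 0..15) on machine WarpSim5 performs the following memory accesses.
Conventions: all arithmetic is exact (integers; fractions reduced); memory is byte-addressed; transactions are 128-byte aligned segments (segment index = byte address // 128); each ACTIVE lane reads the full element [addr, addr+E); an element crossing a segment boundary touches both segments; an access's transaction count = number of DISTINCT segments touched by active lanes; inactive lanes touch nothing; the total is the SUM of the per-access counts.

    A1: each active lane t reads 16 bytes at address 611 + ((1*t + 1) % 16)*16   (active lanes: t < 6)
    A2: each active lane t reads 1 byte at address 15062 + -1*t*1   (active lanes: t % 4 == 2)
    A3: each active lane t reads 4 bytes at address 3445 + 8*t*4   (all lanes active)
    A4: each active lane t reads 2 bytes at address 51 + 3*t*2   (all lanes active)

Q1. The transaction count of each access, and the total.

A1: 2 transactions
A2: 1 transaction
A3: 5 transactions
A4: 2 transactions

Answer: 2,1,5,2; total 10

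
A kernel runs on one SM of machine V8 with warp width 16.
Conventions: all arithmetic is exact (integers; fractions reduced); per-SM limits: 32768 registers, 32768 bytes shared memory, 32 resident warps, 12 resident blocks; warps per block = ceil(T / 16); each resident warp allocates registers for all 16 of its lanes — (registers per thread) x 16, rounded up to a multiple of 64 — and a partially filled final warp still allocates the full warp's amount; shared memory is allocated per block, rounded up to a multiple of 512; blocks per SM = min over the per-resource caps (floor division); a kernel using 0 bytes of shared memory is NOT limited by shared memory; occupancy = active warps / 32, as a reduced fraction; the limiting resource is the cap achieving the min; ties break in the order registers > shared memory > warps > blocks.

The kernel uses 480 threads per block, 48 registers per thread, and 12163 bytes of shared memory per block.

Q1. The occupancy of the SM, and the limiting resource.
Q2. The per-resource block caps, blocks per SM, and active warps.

Answer: occupancy 15/16, limited by registers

registers: 1 block
shared memory: 2 blocks
warps: 1 block
blocks: 12 blocks

Answer: 1 block, 30 active warps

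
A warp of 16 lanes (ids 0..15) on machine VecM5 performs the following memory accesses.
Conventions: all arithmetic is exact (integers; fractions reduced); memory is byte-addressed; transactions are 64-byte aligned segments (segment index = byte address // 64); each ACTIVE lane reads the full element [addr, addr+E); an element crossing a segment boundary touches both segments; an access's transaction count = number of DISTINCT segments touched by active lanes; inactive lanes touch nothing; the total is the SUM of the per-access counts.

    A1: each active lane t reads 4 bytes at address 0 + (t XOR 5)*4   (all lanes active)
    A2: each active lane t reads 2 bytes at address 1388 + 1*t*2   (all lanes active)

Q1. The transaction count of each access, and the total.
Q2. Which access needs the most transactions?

A1: 1 transaction
A2: 2 transactions

Answer: 1,2; total 3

Answer: A2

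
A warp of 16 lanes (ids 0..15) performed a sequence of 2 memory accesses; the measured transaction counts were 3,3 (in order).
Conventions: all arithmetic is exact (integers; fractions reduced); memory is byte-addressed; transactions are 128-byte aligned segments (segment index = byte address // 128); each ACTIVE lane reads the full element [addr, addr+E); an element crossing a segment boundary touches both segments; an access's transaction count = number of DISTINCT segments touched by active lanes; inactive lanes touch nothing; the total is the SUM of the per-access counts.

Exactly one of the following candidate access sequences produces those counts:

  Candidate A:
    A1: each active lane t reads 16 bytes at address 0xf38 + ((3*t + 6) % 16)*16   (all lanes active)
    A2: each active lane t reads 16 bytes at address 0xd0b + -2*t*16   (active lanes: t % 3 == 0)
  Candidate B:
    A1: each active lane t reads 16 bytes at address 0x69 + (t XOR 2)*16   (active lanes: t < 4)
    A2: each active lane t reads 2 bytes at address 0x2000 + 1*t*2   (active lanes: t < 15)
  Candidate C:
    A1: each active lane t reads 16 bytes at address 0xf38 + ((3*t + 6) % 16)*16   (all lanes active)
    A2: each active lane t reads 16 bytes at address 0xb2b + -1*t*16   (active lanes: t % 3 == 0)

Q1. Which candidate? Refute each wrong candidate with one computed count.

A: A2 gives 5 transactions, not 3
B: A1 gives 2 transactions, not 3
C: all counts match (3,3)

Answer: C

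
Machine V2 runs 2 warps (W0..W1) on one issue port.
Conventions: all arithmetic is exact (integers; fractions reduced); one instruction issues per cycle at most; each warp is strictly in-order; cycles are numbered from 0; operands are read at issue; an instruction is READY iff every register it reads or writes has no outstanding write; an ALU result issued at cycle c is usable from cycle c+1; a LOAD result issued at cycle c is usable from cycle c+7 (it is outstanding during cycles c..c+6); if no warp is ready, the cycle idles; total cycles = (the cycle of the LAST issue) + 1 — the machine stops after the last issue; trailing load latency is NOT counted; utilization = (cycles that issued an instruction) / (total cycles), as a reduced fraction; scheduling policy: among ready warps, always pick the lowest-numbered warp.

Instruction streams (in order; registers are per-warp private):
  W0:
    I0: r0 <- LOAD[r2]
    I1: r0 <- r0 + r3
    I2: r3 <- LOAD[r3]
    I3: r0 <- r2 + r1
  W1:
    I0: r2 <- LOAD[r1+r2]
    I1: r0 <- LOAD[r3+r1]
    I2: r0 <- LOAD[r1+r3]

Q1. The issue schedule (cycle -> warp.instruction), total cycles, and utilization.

cycle 0: W0.I0
cycle 1: W1.I0
cycle 2: W1.I1
cycle 3: idle
cycle 4: idle
cycle 5: idle
cycle 6: idle
cycle 7: W0.I1
cycle 8: W0.I2
cycle 9: W0.I3
cycle 10: W1.I2

Answer: 11 cycles, utilization 7/11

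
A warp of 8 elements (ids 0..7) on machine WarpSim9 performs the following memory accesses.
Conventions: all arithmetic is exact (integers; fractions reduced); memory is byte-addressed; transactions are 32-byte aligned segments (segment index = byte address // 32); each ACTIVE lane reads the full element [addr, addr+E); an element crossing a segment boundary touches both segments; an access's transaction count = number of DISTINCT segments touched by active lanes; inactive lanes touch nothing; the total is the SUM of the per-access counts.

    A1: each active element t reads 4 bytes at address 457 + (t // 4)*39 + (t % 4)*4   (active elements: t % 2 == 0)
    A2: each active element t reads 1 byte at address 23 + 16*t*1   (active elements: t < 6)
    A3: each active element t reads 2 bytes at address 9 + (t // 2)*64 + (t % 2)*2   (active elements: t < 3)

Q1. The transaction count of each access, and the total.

A1: 2 transactions
A2: 4 transactions
A3: 2 transactions

Answer: 2,4,2; total 8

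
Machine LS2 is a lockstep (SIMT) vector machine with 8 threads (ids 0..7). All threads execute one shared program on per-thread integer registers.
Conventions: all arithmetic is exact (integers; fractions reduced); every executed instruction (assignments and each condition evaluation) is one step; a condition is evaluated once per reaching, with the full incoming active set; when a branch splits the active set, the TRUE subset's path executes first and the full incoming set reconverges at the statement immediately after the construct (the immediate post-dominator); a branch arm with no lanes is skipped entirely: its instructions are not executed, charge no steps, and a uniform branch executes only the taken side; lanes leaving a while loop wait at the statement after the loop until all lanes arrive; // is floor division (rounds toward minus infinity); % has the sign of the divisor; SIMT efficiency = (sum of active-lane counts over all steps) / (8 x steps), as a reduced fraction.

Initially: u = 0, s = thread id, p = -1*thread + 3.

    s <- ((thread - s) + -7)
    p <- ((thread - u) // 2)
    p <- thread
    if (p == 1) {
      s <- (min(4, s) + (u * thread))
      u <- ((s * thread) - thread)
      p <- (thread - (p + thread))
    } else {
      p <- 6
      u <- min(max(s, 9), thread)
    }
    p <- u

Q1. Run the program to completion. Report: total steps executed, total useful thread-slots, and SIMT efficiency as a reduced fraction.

Answer: 10 steps, 57 useful, 57/80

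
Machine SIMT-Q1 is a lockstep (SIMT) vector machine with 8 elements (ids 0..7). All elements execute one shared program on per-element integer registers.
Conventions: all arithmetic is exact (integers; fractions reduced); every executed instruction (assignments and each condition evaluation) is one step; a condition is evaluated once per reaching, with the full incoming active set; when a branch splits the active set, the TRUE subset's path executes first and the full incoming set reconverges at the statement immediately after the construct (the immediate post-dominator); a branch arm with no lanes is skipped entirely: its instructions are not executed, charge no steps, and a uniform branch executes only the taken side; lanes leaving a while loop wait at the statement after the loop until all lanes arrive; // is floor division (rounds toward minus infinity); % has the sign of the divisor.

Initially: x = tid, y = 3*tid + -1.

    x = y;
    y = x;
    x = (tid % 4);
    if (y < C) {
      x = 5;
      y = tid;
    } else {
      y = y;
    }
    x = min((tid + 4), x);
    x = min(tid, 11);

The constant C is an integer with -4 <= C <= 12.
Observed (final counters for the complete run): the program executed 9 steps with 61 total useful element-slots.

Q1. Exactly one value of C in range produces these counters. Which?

Answer: C = 12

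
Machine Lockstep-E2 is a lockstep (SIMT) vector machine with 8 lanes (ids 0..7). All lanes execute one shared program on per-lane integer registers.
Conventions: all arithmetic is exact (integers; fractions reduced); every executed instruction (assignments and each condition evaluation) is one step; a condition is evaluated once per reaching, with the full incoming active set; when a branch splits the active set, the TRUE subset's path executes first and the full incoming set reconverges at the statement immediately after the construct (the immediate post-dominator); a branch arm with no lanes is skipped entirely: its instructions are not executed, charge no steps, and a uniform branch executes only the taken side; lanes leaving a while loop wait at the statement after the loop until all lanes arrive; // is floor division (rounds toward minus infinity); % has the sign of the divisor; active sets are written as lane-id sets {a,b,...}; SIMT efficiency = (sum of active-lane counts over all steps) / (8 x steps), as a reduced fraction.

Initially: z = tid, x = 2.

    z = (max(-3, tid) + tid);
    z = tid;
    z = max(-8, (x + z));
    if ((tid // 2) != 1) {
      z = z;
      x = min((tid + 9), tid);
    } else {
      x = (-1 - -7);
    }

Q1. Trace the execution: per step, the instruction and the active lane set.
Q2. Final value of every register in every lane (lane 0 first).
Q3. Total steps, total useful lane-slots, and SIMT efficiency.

step 0: z <- (max(-3, tid) + tid)    {0,1,2,3,4,5,6,7}
step 1: z <- tid                     {0,1,2,3,4,5,6,7}
step 2: z <- max(-8, (x + z))        {0,1,2,3,4,5,6,7}
step 3: eval ((tid // 2) != 1)       {0,1,2,3,4,5,6,7}
step 4: z <- z                       {0,1,4,5,6,7}
step 5: x <- min((tid + 9), tid)     {0,1,4,5,6,7}
step 6: x <- (-1 - -7)               {2,3}

Answer: 7 steps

z: 2,3,4,5,6,7,8,9
x: 0,1,6,6,4,5,6,7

steps = 7; useful = 46; efficiency = 46/56 = 23/28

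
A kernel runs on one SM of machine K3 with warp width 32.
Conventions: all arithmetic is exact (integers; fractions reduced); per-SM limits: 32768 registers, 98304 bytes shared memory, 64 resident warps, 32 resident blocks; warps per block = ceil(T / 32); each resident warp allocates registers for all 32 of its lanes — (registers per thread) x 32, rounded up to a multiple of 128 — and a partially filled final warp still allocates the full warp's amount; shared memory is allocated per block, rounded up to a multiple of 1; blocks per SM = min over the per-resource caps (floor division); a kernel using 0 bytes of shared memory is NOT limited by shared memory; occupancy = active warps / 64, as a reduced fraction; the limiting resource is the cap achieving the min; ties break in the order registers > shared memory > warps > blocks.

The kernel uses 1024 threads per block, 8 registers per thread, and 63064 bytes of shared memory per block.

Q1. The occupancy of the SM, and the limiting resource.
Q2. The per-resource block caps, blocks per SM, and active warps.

Answer: occupancy 1/2, limited by shared memory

registers: 4 blocks
shared memory: 1 block
warps: 2 blocks
blocks: 32 blocks

Answer: 1 block, 32 active warps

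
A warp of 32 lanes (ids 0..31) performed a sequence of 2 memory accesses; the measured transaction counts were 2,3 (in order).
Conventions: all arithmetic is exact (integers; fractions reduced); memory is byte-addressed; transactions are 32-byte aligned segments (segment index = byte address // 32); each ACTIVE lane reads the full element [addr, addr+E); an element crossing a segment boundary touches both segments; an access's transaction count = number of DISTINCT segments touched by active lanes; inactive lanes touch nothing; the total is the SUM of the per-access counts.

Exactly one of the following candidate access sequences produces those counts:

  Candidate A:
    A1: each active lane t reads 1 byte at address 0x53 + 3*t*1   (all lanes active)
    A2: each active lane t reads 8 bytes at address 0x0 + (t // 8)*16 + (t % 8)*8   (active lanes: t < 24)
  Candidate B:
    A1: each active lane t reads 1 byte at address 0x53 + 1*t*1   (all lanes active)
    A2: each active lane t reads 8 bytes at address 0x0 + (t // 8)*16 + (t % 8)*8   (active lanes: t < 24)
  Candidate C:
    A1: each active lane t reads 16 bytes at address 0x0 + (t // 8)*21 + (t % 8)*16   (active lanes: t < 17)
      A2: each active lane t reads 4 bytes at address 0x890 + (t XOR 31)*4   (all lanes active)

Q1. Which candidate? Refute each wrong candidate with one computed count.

A: A1 gives 4 transactions, not 2
C: A1 gives 5 transactions, not 2
B: all counts match (2,3)

Answer: B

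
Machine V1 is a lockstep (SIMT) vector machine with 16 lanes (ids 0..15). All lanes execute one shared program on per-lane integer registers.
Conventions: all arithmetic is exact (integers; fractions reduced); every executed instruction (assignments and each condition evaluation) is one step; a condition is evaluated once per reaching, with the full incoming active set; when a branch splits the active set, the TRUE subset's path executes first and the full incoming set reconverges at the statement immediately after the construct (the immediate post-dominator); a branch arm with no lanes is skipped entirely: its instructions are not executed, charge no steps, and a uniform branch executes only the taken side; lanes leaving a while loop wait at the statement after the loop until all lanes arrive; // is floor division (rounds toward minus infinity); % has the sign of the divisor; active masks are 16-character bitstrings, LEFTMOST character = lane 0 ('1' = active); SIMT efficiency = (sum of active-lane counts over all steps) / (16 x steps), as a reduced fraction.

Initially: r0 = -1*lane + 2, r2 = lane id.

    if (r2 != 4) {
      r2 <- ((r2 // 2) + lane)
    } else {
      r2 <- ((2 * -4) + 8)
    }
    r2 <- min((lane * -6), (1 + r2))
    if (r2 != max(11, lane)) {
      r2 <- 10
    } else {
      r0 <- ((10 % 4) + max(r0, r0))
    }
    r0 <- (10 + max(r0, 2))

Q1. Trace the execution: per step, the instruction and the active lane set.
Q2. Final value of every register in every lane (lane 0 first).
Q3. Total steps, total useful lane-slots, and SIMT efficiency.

step 0: eval (r2 != 4)               1111111111111111
step 1: r2 <- ((r2 // 2) + lane)     1111011111111111
step 2: r2 <- ((2 * -4) + 8)         0000100000000000
step 3: r2 <- min((lane * -6), (1 + r2)) 1111111111111111
step 4: eval (r2 != max(11, lane))   1111111111111111
step 5: r2 <- 10                     1111111111111111
step 6: r0 <- (10 + max(r0, 2))      1111111111111111

Answer: 7 steps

r0: 12,12,12,12,12,12,12,12,12,12,12,12,12,12,12,12
r2: 10,10,10,10,10,10,10,10,10,10,10,10,10,10,10,10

steps = 7; useful = 96; efficiency = 96/112 = 6/7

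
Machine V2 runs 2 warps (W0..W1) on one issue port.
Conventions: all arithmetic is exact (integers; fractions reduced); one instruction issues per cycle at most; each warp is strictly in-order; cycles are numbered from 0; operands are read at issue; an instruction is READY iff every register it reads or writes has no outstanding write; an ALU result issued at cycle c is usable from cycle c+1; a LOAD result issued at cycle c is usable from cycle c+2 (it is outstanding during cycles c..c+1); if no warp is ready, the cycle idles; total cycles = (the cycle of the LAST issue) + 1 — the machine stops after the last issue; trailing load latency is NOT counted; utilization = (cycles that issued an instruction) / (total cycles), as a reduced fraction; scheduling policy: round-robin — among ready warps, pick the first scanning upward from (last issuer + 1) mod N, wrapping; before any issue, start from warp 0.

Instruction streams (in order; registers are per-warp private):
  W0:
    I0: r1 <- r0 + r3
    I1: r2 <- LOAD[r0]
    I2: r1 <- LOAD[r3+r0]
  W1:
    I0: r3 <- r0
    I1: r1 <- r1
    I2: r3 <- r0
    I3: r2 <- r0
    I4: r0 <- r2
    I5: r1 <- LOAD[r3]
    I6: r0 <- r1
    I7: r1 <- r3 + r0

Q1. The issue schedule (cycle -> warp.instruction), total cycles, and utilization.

cycle 0: W0.I0
cycle 1: W1.I0
cycle 2: W0.I1
cycle 3: W1.I1
cycle 4: W0.I2
cycle 5: W1.I2
cycle 6: W1.I3
cycle 7: W1.I4
cycle 8: W1.I5
cycle 9: idle
cycle 10: W1.I6
cycle 11: W1.I7

Answer: 12 cycles, utilization 11/12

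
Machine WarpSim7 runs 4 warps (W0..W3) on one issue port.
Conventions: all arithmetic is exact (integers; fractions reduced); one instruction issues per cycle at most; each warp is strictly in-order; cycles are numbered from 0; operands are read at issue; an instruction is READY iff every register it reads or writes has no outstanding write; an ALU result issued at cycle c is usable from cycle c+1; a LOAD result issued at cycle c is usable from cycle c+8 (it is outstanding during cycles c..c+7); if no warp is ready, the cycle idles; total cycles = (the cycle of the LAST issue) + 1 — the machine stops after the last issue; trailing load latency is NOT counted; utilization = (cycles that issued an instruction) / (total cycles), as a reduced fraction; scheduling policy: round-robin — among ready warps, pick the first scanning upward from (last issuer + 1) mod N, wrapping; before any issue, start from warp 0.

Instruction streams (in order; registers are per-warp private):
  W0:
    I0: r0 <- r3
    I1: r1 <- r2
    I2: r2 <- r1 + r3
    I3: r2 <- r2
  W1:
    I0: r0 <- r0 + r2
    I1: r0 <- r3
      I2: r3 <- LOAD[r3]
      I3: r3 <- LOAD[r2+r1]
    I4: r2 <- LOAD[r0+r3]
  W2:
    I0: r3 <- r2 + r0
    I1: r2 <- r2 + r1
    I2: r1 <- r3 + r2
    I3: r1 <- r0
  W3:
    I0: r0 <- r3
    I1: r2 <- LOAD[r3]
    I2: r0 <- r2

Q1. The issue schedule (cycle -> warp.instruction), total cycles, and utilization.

cycle 0: W0.I0
cycle 1: W1.I0
cycle 2: W2.I0
cycle 3: W3.I0
cycle 4: W0.I1
cycle 5: W1.I1
cycle 6: W2.I1
cycle 7: W3.I1
cycle 8: W0.I2
cycle 9: W1.I2
cycle 10: W2.I2
cycle 11: W0.I3
cycle 12: W2.I3
cycle 13: idle
cycle 14: idle
cycle 15: W3.I2
cycle 16: idle
cycle 17: W1.I3
cycle 18: idle
cycle 19: idle
cycle 20: idle
cycle 21: idle
cycle 22: idle
cycle 23: idle
cycle 24: idle
cycle 25: W1.I4

Answer: 26 cycles, utilization 8/13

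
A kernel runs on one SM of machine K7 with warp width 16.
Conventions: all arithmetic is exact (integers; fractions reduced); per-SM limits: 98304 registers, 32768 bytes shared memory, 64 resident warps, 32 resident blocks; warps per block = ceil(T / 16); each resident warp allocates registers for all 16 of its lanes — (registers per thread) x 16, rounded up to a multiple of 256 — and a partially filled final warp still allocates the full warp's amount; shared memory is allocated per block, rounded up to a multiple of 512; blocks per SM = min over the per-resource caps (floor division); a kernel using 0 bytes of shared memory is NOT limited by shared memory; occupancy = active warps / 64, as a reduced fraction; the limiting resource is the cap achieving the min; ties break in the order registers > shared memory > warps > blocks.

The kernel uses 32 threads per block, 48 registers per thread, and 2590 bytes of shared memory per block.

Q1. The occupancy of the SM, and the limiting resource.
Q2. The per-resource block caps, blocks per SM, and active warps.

Answer: occupancy 5/16, limited by shared memory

registers: 64 blocks
shared memory: 10 blocks
warps: 32 blocks
blocks: 32 blocks

Answer: 10 blocks, 20 active warps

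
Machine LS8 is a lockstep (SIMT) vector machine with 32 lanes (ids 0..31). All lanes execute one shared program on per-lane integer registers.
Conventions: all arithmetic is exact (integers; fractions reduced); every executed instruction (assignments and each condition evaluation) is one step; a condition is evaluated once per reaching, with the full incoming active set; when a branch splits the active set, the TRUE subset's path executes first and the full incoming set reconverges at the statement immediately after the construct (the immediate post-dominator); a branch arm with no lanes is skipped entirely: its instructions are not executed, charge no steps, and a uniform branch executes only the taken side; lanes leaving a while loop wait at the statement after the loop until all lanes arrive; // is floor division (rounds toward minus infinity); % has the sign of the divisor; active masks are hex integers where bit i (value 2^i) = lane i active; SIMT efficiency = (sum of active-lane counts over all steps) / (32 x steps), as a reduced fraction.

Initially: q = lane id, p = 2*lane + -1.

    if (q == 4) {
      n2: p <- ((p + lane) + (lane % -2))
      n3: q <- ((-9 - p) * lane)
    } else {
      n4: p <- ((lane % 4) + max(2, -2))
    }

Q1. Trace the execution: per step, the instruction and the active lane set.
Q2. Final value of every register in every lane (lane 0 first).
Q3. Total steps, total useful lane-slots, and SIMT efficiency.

step 0: eval (q == 4)                0xffffffff
step 1: p <- ((p + lane) + (lane % -2)) 0x00000010
step 2: q <- ((-9 - p) * lane)       0x00000010
step 3: p <- ((lane % 4) + max(2, -2)) 0xffffffef

Answer: 4 steps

q: 0,1,2,3,-80,5,6,7,8,9,10,11,12,13,14,15,16,17,18,19,20,21,22,23,24,25,26,27,28,29,30,31
p: 2,3,4,5,11,3,4,5,2,3,4,5,2,3,4,5,2,3,4,5,2,3,4,5,2,3,4,5,2,3,4,5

steps = 4; useful = 65; efficiency = 65/128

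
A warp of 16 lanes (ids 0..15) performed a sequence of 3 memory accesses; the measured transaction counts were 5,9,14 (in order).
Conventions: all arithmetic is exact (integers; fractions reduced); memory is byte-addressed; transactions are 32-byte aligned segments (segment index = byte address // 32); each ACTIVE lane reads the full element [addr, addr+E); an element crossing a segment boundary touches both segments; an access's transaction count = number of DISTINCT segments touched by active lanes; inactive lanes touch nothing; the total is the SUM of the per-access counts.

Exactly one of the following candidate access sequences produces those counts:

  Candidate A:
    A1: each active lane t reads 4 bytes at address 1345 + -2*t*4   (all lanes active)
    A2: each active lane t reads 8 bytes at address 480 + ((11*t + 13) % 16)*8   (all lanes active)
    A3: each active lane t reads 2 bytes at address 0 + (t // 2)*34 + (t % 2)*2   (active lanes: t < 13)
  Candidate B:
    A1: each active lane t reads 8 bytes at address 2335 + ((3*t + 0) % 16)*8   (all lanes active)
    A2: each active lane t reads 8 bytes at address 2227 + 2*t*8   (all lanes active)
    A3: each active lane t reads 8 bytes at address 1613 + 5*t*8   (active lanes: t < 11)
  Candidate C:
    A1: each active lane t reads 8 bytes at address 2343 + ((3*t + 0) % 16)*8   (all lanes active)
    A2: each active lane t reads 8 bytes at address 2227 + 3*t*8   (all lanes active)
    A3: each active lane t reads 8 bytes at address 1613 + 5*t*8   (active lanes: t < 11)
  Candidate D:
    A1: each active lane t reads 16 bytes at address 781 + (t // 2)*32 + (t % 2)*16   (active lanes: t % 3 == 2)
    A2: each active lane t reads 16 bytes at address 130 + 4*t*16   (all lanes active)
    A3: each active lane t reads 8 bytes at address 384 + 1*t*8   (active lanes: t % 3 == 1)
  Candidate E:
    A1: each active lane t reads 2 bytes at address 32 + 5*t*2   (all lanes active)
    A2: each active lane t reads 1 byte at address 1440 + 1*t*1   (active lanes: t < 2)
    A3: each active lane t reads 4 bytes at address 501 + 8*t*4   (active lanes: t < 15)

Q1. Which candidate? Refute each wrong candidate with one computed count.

A: A2 gives 4 transactions, not 9
C: A2 gives 13 transactions, not 9
D: A1 gives 7 transactions, not 5
E: A2 gives 1 transaction, not 9
B: all counts match (5,9,14)

Answer: B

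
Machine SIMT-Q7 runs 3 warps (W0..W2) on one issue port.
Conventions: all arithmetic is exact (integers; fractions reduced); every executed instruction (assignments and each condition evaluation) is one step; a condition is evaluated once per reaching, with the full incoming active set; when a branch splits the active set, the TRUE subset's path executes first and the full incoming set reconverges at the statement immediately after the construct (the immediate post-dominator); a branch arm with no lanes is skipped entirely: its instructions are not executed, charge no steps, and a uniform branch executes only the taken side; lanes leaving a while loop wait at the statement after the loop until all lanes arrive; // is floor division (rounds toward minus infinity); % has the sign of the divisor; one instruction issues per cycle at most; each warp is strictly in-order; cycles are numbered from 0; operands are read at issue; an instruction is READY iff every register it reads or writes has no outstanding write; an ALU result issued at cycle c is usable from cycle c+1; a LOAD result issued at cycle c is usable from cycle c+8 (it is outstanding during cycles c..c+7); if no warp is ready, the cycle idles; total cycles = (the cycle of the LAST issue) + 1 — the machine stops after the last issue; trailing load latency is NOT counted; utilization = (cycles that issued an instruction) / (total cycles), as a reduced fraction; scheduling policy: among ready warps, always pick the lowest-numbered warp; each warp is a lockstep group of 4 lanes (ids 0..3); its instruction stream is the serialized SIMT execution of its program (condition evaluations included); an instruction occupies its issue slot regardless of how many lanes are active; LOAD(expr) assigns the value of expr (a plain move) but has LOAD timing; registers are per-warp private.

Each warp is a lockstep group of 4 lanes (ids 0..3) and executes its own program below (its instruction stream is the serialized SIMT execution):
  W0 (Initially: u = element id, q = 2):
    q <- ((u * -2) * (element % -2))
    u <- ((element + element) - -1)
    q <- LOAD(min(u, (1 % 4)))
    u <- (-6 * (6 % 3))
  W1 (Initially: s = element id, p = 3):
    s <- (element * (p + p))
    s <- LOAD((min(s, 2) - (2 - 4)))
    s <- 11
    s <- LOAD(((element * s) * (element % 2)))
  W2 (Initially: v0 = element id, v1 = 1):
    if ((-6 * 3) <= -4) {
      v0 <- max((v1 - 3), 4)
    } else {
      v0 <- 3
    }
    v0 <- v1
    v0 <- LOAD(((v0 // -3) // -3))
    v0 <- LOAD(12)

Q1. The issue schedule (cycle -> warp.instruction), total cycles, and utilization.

cycle 0: W0.I0
cycle 1: W0.I1
cycle 2: W0.I2
cycle 3: W0.I3
cycle 4: W1.I0
cycle 5: W1.I1
cycle 6: W2.I0
cycle 7: W2.I1
cycle 8: W2.I2
cycle 9: W2.I3
cycle 10: idle
cycle 11: idle
cycle 12: idle
cycle 13: W1.I2
cycle 14: W1.I3
cycle 15: idle
cycle 16: idle
cycle 17: W2.I4

Answer: 18 cycles, utilization 13/18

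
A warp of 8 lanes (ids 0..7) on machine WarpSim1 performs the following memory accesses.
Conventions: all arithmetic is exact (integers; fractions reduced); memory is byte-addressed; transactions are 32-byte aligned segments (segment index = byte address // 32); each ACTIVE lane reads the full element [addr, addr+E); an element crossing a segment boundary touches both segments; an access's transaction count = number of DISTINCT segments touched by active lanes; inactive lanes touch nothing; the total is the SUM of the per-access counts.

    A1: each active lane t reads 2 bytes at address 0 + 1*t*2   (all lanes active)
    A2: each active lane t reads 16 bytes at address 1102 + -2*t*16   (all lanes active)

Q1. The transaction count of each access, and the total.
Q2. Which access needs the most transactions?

A1: 1 transaction
A2: 8 transactions

Answer: 1,8; total 9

Answer: A2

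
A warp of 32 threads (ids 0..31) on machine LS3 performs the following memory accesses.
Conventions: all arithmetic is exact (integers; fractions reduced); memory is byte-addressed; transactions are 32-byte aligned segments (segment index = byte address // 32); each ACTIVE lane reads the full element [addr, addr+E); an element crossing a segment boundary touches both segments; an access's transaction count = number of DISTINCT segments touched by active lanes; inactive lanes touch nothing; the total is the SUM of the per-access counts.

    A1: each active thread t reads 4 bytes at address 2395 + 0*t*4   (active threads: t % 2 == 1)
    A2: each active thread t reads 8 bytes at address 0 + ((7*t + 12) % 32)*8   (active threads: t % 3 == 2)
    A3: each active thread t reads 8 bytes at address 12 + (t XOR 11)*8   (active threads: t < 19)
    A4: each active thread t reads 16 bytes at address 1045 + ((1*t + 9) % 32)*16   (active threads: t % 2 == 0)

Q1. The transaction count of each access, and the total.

A1: 1 transaction
A2: 5 transactions
A3: 7 transactions
A4: 16 transactions

Answer: 1,5,7,16; total 29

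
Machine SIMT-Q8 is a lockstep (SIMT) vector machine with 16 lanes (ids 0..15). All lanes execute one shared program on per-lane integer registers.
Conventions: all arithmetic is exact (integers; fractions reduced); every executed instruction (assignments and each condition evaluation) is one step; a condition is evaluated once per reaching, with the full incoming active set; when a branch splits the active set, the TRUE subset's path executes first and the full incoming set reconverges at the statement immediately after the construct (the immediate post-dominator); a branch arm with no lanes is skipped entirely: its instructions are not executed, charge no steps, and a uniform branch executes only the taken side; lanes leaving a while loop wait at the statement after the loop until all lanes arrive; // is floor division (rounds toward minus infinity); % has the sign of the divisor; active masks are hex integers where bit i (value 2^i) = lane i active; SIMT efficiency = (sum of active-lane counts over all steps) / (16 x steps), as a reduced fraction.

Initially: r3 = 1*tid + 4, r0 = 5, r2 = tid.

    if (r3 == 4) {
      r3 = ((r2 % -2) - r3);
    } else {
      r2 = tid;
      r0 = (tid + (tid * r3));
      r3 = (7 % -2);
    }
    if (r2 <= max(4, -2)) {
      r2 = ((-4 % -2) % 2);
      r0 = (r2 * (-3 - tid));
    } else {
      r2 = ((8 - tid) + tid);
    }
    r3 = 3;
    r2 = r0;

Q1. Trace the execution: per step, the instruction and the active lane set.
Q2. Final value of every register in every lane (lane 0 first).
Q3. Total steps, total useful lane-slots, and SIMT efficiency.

step 0: eval (r3 == 4)               0xffff
step 1: r3 <- ((r2 % -2) - r3)       0x0001
step 2: r2 <- tid                    0xfffe
step 3: r0 <- (tid + (tid * r3))     0xfffe
step 4: r3 <- (7 % -2)               0xfffe
step 5: eval (r2 <= max(4, -2))      0xffff
step 6: r2 <- ((-4 % -2) % 2)        0x001f
step 7: r0 <- (r2 * (-3 - tid))      0x001f
step 8: r2 <- ((8 - tid) + tid)      0xffe0
step 9: r3 <- 3                      0xffff
step 10: r2 <- r0                     0xffff

Answer: 11 steps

r3: 3,3,3,3,3,3,3,3,3,3,3,3,3,3,3,3
r0: 0,0,0,0,0,50,66,84,104,126,150,176,204,234,266,300
r2: 0,0,0,0,0,50,66,84,104,126,150,176,204,234,266,300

steps = 11; useful = 131; efficiency = 131/176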